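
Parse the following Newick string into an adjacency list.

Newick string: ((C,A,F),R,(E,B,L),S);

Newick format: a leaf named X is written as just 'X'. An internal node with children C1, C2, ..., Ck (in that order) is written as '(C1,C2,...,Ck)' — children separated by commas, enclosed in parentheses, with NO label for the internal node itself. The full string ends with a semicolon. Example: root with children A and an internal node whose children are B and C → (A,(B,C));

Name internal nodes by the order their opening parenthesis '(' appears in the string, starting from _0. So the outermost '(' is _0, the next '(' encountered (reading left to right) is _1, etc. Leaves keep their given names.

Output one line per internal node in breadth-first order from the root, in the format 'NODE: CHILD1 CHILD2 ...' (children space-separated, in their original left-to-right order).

Input: ((C,A,F),R,(E,B,L),S);
Scanning left-to-right, naming '(' by encounter order:
  pos 0: '(' -> open internal node _0 (depth 1)
  pos 1: '(' -> open internal node _1 (depth 2)
  pos 7: ')' -> close internal node _1 (now at depth 1)
  pos 11: '(' -> open internal node _2 (depth 2)
  pos 17: ')' -> close internal node _2 (now at depth 1)
  pos 20: ')' -> close internal node _0 (now at depth 0)
Total internal nodes: 3
BFS adjacency from root:
  _0: _1 R _2 S
  _1: C A F
  _2: E B L

Answer: _0: _1 R _2 S
_1: C A F
_2: E B L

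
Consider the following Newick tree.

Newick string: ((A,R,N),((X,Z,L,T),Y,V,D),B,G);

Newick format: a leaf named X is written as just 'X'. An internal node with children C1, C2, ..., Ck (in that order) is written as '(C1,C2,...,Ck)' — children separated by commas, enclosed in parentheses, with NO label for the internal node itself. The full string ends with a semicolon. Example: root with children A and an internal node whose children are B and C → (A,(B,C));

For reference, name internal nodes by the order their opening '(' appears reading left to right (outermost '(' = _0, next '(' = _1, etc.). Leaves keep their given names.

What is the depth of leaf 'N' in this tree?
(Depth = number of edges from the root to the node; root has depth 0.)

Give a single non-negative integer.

Newick: ((A,R,N),((X,Z,L,T),Y,V,D),B,G);
Naming internals by '(' encounter order: outermost '(' = _0, next = _1, ...
Query node: N
Path from root: _0 -> _1 -> N
Depth of N: 2 (number of edges from root)

Answer: 2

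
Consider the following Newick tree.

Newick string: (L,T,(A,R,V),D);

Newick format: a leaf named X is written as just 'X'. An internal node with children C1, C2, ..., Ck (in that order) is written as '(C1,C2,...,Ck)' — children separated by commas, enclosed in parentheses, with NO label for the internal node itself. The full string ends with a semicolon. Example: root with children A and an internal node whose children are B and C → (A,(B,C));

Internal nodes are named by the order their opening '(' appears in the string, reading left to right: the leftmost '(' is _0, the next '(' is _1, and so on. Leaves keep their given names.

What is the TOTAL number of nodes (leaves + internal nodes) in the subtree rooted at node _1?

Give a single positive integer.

Newick: (L,T,(A,R,V),D);
Locate _1: it is the '(' at position 5 (the 2nd '(' reading left to right).
Query: subtree rooted at _1
_1: subtree_size = 1 + 3
  A: subtree_size = 1 + 0
  R: subtree_size = 1 + 0
  V: subtree_size = 1 + 0
Total subtree size of _1: 4

Answer: 4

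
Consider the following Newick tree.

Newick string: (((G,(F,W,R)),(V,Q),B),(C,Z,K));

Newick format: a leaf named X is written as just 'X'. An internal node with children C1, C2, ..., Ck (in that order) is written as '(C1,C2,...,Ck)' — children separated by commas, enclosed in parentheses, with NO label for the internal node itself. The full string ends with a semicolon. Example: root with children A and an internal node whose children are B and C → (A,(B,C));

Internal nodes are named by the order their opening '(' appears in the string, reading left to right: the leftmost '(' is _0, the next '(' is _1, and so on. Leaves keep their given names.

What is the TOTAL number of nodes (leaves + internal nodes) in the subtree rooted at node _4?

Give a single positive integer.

Answer: 3

Derivation:
Newick: (((G,(F,W,R)),(V,Q),B),(C,Z,K));
Locate _4: it is the '(' at position 14 (the 5th '(' reading left to right).
Query: subtree rooted at _4
_4: subtree_size = 1 + 2
  V: subtree_size = 1 + 0
  Q: subtree_size = 1 + 0
Total subtree size of _4: 3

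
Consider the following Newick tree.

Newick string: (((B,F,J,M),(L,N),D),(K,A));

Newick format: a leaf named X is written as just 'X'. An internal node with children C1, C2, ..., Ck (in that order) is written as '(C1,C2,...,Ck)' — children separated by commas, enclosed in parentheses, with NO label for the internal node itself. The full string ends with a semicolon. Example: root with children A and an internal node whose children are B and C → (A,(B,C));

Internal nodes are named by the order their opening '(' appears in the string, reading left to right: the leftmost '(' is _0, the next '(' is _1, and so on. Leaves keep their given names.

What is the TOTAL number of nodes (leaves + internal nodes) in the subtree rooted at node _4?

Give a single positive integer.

Answer: 3

Derivation:
Newick: (((B,F,J,M),(L,N),D),(K,A));
Locate _4: it is the '(' at position 21 (the 5th '(' reading left to right).
Query: subtree rooted at _4
_4: subtree_size = 1 + 2
  K: subtree_size = 1 + 0
  A: subtree_size = 1 + 0
Total subtree size of _4: 3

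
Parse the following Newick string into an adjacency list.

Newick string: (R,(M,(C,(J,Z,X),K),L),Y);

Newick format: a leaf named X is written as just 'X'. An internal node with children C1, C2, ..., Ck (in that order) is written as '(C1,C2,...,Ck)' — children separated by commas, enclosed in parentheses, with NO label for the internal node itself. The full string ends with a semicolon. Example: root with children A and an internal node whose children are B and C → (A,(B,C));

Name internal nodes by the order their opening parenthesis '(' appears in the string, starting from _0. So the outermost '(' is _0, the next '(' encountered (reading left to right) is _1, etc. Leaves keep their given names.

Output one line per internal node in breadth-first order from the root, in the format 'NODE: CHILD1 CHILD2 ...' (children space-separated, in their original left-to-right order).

Input: (R,(M,(C,(J,Z,X),K),L),Y);
Scanning left-to-right, naming '(' by encounter order:
  pos 0: '(' -> open internal node _0 (depth 1)
  pos 3: '(' -> open internal node _1 (depth 2)
  pos 6: '(' -> open internal node _2 (depth 3)
  pos 9: '(' -> open internal node _3 (depth 4)
  pos 15: ')' -> close internal node _3 (now at depth 3)
  pos 18: ')' -> close internal node _2 (now at depth 2)
  pos 21: ')' -> close internal node _1 (now at depth 1)
  pos 24: ')' -> close internal node _0 (now at depth 0)
Total internal nodes: 4
BFS adjacency from root:
  _0: R _1 Y
  _1: M _2 L
  _2: C _3 K
  _3: J Z X

Answer: _0: R _1 Y
_1: M _2 L
_2: C _3 K
_3: J Z X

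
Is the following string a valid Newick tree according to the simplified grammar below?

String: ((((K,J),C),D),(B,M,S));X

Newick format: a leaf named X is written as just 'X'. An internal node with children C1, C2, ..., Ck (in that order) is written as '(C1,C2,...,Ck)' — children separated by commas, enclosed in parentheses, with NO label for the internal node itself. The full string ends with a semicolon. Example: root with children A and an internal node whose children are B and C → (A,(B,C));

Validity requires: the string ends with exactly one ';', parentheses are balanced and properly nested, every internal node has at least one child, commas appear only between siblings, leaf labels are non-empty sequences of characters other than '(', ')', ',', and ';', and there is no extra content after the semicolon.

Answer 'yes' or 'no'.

Input: ((((K,J),C),D),(B,M,S));X
Paren balance: 5 '(' vs 5 ')' OK
Ends with single ';': False
Full parse: FAILS (must end with ;)
Valid: False

Answer: no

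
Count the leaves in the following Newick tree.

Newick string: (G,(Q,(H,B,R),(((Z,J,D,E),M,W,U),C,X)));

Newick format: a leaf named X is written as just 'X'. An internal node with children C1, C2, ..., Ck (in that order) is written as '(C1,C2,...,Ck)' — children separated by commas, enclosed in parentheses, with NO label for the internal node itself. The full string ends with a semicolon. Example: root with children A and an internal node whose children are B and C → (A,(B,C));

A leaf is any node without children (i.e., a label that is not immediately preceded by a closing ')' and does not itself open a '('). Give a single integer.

Answer: 14

Derivation:
Newick: (G,(Q,(H,B,R),(((Z,J,D,E),M,W,U),C,X)));
Scan left-to-right; a leaf is any maximal label run not followed by '(':
  pos 1: leaf 'G' → count = 1
  pos 4: leaf 'Q' → count = 2
  pos 7: leaf 'H' → count = 3
  pos 9: leaf 'B' → count = 4
  pos 11: leaf 'R' → count = 5
  pos 17: leaf 'Z' → count = 6
  pos 19: leaf 'J' → count = 7
  pos 21: leaf 'D' → count = 8
  pos 23: leaf 'E' → count = 9
  pos 26: leaf 'M' → count = 10
  pos 28: leaf 'W' → count = 11
  pos 30: leaf 'U' → count = 12
  pos 33: leaf 'C' → count = 13
  pos 35: leaf 'X' → count = 14
Total leaves: 14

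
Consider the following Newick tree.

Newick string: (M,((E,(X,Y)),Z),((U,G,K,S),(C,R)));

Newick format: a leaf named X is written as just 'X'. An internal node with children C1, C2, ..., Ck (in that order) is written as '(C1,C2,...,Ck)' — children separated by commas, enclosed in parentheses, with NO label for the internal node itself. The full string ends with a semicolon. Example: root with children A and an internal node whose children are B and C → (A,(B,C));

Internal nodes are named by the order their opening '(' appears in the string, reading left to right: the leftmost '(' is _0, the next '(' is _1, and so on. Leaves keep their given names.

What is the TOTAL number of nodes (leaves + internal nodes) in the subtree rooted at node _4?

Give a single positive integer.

Answer: 9

Derivation:
Newick: (M,((E,(X,Y)),Z),((U,G,K,S),(C,R)));
Locate _4: it is the '(' at position 17 (the 5th '(' reading left to right).
Query: subtree rooted at _4
_4: subtree_size = 1 + 8
  _5: subtree_size = 1 + 4
    U: subtree_size = 1 + 0
    G: subtree_size = 1 + 0
    K: subtree_size = 1 + 0
    S: subtree_size = 1 + 0
  _6: subtree_size = 1 + 2
    C: subtree_size = 1 + 0
    R: subtree_size = 1 + 0
Total subtree size of _4: 9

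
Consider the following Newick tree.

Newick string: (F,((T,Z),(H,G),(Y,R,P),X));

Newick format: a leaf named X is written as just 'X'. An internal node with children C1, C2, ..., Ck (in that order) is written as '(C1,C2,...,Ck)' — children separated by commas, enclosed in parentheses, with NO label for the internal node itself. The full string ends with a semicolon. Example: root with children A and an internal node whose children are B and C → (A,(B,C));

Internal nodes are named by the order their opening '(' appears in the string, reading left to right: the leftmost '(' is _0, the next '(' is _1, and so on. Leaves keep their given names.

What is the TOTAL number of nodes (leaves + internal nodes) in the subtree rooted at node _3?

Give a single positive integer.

Newick: (F,((T,Z),(H,G),(Y,R,P),X));
Locate _3: it is the '(' at position 10 (the 4th '(' reading left to right).
Query: subtree rooted at _3
_3: subtree_size = 1 + 2
  H: subtree_size = 1 + 0
  G: subtree_size = 1 + 0
Total subtree size of _3: 3

Answer: 3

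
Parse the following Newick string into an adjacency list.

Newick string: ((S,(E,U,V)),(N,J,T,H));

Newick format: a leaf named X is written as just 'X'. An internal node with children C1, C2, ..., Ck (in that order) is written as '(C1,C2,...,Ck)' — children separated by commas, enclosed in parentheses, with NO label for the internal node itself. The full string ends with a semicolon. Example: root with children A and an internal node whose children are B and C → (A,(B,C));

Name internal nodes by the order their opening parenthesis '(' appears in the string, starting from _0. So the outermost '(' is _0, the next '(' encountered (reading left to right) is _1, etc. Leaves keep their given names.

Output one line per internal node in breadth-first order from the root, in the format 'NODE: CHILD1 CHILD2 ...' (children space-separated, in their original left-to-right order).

Answer: _0: _1 _3
_1: S _2
_3: N J T H
_2: E U V

Derivation:
Input: ((S,(E,U,V)),(N,J,T,H));
Scanning left-to-right, naming '(' by encounter order:
  pos 0: '(' -> open internal node _0 (depth 1)
  pos 1: '(' -> open internal node _1 (depth 2)
  pos 4: '(' -> open internal node _2 (depth 3)
  pos 10: ')' -> close internal node _2 (now at depth 2)
  pos 11: ')' -> close internal node _1 (now at depth 1)
  pos 13: '(' -> open internal node _3 (depth 2)
  pos 21: ')' -> close internal node _3 (now at depth 1)
  pos 22: ')' -> close internal node _0 (now at depth 0)
Total internal nodes: 4
BFS adjacency from root:
  _0: _1 _3
  _1: S _2
  _3: N J T H
  _2: E U V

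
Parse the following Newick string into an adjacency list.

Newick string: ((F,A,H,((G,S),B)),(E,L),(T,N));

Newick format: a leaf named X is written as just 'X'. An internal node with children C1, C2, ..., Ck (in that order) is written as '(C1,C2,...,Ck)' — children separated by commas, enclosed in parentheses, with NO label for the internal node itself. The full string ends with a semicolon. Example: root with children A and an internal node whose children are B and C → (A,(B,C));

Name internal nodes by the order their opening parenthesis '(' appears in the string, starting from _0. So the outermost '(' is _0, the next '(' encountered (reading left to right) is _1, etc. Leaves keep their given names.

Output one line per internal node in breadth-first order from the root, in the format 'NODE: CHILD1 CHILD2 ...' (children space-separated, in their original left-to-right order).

Answer: _0: _1 _4 _5
_1: F A H _2
_4: E L
_5: T N
_2: _3 B
_3: G S

Derivation:
Input: ((F,A,H,((G,S),B)),(E,L),(T,N));
Scanning left-to-right, naming '(' by encounter order:
  pos 0: '(' -> open internal node _0 (depth 1)
  pos 1: '(' -> open internal node _1 (depth 2)
  pos 8: '(' -> open internal node _2 (depth 3)
  pos 9: '(' -> open internal node _3 (depth 4)
  pos 13: ')' -> close internal node _3 (now at depth 3)
  pos 16: ')' -> close internal node _2 (now at depth 2)
  pos 17: ')' -> close internal node _1 (now at depth 1)
  pos 19: '(' -> open internal node _4 (depth 2)
  pos 23: ')' -> close internal node _4 (now at depth 1)
  pos 25: '(' -> open internal node _5 (depth 2)
  pos 29: ')' -> close internal node _5 (now at depth 1)
  pos 30: ')' -> close internal node _0 (now at depth 0)
Total internal nodes: 6
BFS adjacency from root:
  _0: _1 _4 _5
  _1: F A H _2
  _4: E L
  _5: T N
  _2: _3 B
  _3: G S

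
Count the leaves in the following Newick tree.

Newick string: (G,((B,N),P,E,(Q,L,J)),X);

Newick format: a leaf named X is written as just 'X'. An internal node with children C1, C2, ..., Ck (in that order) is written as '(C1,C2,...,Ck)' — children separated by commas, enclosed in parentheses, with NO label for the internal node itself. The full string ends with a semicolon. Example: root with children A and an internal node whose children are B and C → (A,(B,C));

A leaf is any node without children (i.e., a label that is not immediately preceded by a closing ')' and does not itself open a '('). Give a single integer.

Answer: 9

Derivation:
Newick: (G,((B,N),P,E,(Q,L,J)),X);
Scan left-to-right; a leaf is any maximal label run not followed by '(':
  pos 1: leaf 'G' → count = 1
  pos 5: leaf 'B' → count = 2
  pos 7: leaf 'N' → count = 3
  pos 10: leaf 'P' → count = 4
  pos 12: leaf 'E' → count = 5
  pos 15: leaf 'Q' → count = 6
  pos 17: leaf 'L' → count = 7
  pos 19: leaf 'J' → count = 8
  pos 23: leaf 'X' → count = 9
Total leaves: 9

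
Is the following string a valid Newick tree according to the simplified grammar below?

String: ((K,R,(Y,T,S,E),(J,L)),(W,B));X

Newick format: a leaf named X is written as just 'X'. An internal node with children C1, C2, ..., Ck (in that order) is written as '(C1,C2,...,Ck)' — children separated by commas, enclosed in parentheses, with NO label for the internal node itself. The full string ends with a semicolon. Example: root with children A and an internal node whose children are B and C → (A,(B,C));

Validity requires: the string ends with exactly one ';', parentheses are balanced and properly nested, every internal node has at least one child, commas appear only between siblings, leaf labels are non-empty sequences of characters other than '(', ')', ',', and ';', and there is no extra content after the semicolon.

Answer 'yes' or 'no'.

Input: ((K,R,(Y,T,S,E),(J,L)),(W,B));X
Paren balance: 5 '(' vs 5 ')' OK
Ends with single ';': False
Full parse: FAILS (must end with ;)
Valid: False

Answer: no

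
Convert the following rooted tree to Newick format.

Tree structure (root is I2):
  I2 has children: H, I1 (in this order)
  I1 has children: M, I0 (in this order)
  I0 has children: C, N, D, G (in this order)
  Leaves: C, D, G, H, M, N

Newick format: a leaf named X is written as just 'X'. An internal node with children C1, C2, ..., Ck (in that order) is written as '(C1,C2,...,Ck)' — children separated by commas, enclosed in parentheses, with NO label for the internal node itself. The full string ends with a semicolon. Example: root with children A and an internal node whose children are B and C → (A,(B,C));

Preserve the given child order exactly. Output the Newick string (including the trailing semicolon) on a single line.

Answer: (H,(M,(C,N,D,G)));

Derivation:
internal I2 with children ['H', 'I1']
  leaf 'H' → 'H'
  internal I1 with children ['M', 'I0']
    leaf 'M' → 'M'
    internal I0 with children ['C', 'N', 'D', 'G']
      leaf 'C' → 'C'
      leaf 'N' → 'N'
      leaf 'D' → 'D'
      leaf 'G' → 'G'
    → '(C,N,D,G)'
  → '(M,(C,N,D,G))'
→ '(H,(M,(C,N,D,G)))'
Final: (H,(M,(C,N,D,G)));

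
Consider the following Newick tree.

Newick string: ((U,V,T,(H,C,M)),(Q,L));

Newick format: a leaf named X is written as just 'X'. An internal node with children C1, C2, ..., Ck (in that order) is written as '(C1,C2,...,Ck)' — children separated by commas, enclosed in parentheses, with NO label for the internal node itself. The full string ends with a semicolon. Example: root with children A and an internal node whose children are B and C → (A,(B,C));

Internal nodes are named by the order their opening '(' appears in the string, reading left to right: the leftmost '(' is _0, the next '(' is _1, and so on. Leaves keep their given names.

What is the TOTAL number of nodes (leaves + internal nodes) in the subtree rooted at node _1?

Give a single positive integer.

Answer: 8

Derivation:
Newick: ((U,V,T,(H,C,M)),(Q,L));
Locate _1: it is the '(' at position 1 (the 2nd '(' reading left to right).
Query: subtree rooted at _1
_1: subtree_size = 1 + 7
  U: subtree_size = 1 + 0
  V: subtree_size = 1 + 0
  T: subtree_size = 1 + 0
  _2: subtree_size = 1 + 3
    H: subtree_size = 1 + 0
    C: subtree_size = 1 + 0
    M: subtree_size = 1 + 0
Total subtree size of _1: 8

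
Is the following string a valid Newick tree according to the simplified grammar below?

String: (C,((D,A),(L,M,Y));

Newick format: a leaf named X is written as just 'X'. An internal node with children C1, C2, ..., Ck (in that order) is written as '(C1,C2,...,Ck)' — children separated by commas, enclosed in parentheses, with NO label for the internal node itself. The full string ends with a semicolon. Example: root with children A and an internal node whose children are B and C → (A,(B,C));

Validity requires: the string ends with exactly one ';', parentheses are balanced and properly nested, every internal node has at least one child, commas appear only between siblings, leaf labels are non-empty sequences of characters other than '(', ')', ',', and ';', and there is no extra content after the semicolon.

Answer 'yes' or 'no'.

Input: (C,((D,A),(L,M,Y));
Paren balance: 4 '(' vs 3 ')' MISMATCH
Ends with single ';': True
Full parse: FAILS (expected , or ) at pos 18)
Valid: False

Answer: no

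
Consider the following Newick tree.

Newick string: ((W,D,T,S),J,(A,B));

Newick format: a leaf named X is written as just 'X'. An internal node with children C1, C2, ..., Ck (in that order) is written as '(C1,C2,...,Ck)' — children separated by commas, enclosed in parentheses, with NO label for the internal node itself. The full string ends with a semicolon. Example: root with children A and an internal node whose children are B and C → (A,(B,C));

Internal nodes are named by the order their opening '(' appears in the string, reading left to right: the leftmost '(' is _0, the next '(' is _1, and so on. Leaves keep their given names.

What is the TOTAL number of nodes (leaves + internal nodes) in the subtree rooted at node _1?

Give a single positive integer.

Newick: ((W,D,T,S),J,(A,B));
Locate _1: it is the '(' at position 1 (the 2nd '(' reading left to right).
Query: subtree rooted at _1
_1: subtree_size = 1 + 4
  W: subtree_size = 1 + 0
  D: subtree_size = 1 + 0
  T: subtree_size = 1 + 0
  S: subtree_size = 1 + 0
Total subtree size of _1: 5

Answer: 5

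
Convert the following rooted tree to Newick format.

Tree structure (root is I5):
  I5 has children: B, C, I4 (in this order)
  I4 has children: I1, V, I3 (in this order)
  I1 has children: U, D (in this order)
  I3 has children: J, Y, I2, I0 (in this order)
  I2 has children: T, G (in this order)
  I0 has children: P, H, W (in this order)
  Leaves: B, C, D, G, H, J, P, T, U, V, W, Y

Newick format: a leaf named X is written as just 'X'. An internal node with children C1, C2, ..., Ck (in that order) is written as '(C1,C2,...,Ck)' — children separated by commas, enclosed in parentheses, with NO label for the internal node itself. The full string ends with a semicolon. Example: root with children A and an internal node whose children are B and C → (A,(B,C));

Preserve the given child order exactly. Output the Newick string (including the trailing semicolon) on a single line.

internal I5 with children ['B', 'C', 'I4']
  leaf 'B' → 'B'
  leaf 'C' → 'C'
  internal I4 with children ['I1', 'V', 'I3']
    internal I1 with children ['U', 'D']
      leaf 'U' → 'U'
      leaf 'D' → 'D'
    → '(U,D)'
    leaf 'V' → 'V'
    internal I3 with children ['J', 'Y', 'I2', 'I0']
      leaf 'J' → 'J'
      leaf 'Y' → 'Y'
      internal I2 with children ['T', 'G']
        leaf 'T' → 'T'
        leaf 'G' → 'G'
      → '(T,G)'
      internal I0 with children ['P', 'H', 'W']
        leaf 'P' → 'P'
        leaf 'H' → 'H'
        leaf 'W' → 'W'
      → '(P,H,W)'
    → '(J,Y,(T,G),(P,H,W))'
  → '((U,D),V,(J,Y,(T,G),(P,H,W)))'
→ '(B,C,((U,D),V,(J,Y,(T,G),(P,H,W))))'
Final: (B,C,((U,D),V,(J,Y,(T,G),(P,H,W))));

Answer: (B,C,((U,D),V,(J,Y,(T,G),(P,H,W))));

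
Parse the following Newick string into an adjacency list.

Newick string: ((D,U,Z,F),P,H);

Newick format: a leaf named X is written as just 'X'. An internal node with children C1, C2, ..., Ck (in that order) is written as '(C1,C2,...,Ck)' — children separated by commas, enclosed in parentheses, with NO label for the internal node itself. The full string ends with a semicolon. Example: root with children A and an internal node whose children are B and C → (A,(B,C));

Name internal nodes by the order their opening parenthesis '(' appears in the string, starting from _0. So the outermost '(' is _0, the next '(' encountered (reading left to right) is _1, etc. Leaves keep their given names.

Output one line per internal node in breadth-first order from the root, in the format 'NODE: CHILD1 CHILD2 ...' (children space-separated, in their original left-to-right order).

Input: ((D,U,Z,F),P,H);
Scanning left-to-right, naming '(' by encounter order:
  pos 0: '(' -> open internal node _0 (depth 1)
  pos 1: '(' -> open internal node _1 (depth 2)
  pos 9: ')' -> close internal node _1 (now at depth 1)
  pos 14: ')' -> close internal node _0 (now at depth 0)
Total internal nodes: 2
BFS adjacency from root:
  _0: _1 P H
  _1: D U Z F

Answer: _0: _1 P H
_1: D U Z F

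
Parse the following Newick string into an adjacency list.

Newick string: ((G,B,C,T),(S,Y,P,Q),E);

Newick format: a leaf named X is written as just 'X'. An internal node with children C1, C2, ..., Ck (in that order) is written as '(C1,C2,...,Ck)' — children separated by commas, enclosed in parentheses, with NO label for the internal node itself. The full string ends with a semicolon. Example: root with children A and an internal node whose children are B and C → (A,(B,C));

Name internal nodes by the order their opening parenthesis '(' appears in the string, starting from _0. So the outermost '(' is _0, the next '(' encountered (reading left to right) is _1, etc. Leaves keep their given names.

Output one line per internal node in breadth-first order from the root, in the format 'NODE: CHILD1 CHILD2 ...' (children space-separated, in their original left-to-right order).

Input: ((G,B,C,T),(S,Y,P,Q),E);
Scanning left-to-right, naming '(' by encounter order:
  pos 0: '(' -> open internal node _0 (depth 1)
  pos 1: '(' -> open internal node _1 (depth 2)
  pos 9: ')' -> close internal node _1 (now at depth 1)
  pos 11: '(' -> open internal node _2 (depth 2)
  pos 19: ')' -> close internal node _2 (now at depth 1)
  pos 22: ')' -> close internal node _0 (now at depth 0)
Total internal nodes: 3
BFS adjacency from root:
  _0: _1 _2 E
  _1: G B C T
  _2: S Y P Q

Answer: _0: _1 _2 E
_1: G B C T
_2: S Y P Q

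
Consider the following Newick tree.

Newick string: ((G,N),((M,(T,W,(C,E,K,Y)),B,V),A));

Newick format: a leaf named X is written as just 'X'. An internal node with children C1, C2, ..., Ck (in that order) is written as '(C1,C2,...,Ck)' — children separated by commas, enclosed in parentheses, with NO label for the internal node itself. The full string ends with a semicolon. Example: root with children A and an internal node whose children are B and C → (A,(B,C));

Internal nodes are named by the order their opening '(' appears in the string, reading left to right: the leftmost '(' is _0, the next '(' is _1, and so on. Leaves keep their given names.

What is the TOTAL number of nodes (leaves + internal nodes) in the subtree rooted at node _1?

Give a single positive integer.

Newick: ((G,N),((M,(T,W,(C,E,K,Y)),B,V),A));
Locate _1: it is the '(' at position 1 (the 2nd '(' reading left to right).
Query: subtree rooted at _1
_1: subtree_size = 1 + 2
  G: subtree_size = 1 + 0
  N: subtree_size = 1 + 0
Total subtree size of _1: 3

Answer: 3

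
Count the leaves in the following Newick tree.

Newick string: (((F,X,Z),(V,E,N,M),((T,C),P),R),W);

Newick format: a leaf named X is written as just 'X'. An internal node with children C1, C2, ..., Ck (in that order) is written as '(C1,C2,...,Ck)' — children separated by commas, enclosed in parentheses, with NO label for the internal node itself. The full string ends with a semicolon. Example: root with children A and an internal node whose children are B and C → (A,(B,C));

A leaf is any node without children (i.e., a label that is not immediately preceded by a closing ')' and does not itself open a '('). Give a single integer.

Newick: (((F,X,Z),(V,E,N,M),((T,C),P),R),W);
Scan left-to-right; a leaf is any maximal label run not followed by '(':
  pos 3: leaf 'F' → count = 1
  pos 5: leaf 'X' → count = 2
  pos 7: leaf 'Z' → count = 3
  pos 11: leaf 'V' → count = 4
  pos 13: leaf 'E' → count = 5
  pos 15: leaf 'N' → count = 6
  pos 17: leaf 'M' → count = 7
  pos 22: leaf 'T' → count = 8
  pos 24: leaf 'C' → count = 9
  pos 27: leaf 'P' → count = 10
  pos 30: leaf 'R' → count = 11
  pos 33: leaf 'W' → count = 12
Total leaves: 12

Answer: 12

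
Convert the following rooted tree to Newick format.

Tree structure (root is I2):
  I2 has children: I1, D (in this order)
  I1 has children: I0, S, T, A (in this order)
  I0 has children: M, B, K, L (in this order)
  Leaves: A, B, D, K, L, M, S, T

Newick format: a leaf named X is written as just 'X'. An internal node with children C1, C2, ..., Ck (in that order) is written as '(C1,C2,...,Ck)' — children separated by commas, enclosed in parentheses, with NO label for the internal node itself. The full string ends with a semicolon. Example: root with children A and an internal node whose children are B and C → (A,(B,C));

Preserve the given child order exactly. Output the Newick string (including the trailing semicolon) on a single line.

internal I2 with children ['I1', 'D']
  internal I1 with children ['I0', 'S', 'T', 'A']
    internal I0 with children ['M', 'B', 'K', 'L']
      leaf 'M' → 'M'
      leaf 'B' → 'B'
      leaf 'K' → 'K'
      leaf 'L' → 'L'
    → '(M,B,K,L)'
    leaf 'S' → 'S'
    leaf 'T' → 'T'
    leaf 'A' → 'A'
  → '((M,B,K,L),S,T,A)'
  leaf 'D' → 'D'
→ '(((M,B,K,L),S,T,A),D)'
Final: (((M,B,K,L),S,T,A),D);

Answer: (((M,B,K,L),S,T,A),D);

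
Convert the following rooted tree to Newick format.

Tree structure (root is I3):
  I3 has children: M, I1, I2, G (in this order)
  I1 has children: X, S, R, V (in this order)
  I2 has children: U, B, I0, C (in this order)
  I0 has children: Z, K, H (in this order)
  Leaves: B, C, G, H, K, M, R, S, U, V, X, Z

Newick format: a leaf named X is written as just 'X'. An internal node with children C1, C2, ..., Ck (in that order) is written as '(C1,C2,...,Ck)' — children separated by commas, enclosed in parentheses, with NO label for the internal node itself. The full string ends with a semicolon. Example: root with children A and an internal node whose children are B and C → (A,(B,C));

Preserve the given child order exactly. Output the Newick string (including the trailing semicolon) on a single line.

Answer: (M,(X,S,R,V),(U,B,(Z,K,H),C),G);

Derivation:
internal I3 with children ['M', 'I1', 'I2', 'G']
  leaf 'M' → 'M'
  internal I1 with children ['X', 'S', 'R', 'V']
    leaf 'X' → 'X'
    leaf 'S' → 'S'
    leaf 'R' → 'R'
    leaf 'V' → 'V'
  → '(X,S,R,V)'
  internal I2 with children ['U', 'B', 'I0', 'C']
    leaf 'U' → 'U'
    leaf 'B' → 'B'
    internal I0 with children ['Z', 'K', 'H']
      leaf 'Z' → 'Z'
      leaf 'K' → 'K'
      leaf 'H' → 'H'
    → '(Z,K,H)'
    leaf 'C' → 'C'
  → '(U,B,(Z,K,H),C)'
  leaf 'G' → 'G'
→ '(M,(X,S,R,V),(U,B,(Z,K,H),C),G)'
Final: (M,(X,S,R,V),(U,B,(Z,K,H),C),G);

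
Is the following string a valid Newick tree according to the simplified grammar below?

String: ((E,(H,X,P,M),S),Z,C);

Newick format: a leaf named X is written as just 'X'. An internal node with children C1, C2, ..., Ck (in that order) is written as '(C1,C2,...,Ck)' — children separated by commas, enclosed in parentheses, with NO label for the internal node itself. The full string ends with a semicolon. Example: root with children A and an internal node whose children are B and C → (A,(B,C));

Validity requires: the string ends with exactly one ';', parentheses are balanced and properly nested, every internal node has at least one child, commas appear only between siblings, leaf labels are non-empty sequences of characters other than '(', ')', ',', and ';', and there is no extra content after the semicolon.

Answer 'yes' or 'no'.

Answer: yes

Derivation:
Input: ((E,(H,X,P,M),S),Z,C);
Paren balance: 3 '(' vs 3 ')' OK
Ends with single ';': True
Full parse: OK
Valid: True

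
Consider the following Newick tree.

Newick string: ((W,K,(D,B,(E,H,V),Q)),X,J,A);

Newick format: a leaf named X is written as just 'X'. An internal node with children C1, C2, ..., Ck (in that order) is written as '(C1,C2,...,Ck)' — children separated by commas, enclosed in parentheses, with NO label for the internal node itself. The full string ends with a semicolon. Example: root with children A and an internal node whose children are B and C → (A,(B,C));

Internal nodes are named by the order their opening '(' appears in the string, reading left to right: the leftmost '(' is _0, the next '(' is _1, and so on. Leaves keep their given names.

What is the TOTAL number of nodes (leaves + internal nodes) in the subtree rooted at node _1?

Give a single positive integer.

Answer: 11

Derivation:
Newick: ((W,K,(D,B,(E,H,V),Q)),X,J,A);
Locate _1: it is the '(' at position 1 (the 2nd '(' reading left to right).
Query: subtree rooted at _1
_1: subtree_size = 1 + 10
  W: subtree_size = 1 + 0
  K: subtree_size = 1 + 0
  _2: subtree_size = 1 + 7
    D: subtree_size = 1 + 0
    B: subtree_size = 1 + 0
    _3: subtree_size = 1 + 3
      E: subtree_size = 1 + 0
      H: subtree_size = 1 + 0
      V: subtree_size = 1 + 0
    Q: subtree_size = 1 + 0
Total subtree size of _1: 11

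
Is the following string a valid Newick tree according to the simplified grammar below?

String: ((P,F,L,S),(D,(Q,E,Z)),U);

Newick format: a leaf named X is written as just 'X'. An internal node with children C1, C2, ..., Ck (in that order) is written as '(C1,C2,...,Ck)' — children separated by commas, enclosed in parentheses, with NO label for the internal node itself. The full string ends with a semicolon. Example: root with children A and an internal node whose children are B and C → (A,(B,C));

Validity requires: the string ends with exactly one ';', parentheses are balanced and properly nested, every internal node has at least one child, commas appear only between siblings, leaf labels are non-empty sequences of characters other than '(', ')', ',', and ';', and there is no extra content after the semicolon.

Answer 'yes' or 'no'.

Input: ((P,F,L,S),(D,(Q,E,Z)),U);
Paren balance: 4 '(' vs 4 ')' OK
Ends with single ';': True
Full parse: OK
Valid: True

Answer: yes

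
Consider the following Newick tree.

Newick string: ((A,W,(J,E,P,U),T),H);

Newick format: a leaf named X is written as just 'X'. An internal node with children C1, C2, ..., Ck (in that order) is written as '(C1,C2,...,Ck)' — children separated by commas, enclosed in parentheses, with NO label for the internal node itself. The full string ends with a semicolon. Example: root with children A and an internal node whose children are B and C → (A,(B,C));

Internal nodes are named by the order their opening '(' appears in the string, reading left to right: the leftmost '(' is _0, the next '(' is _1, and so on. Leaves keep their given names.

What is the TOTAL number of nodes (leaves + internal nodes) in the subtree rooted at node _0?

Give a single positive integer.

Newick: ((A,W,(J,E,P,U),T),H);
Locate _0: it is the '(' at position 0 (the 1st '(' reading left to right).
Query: subtree rooted at _0
_0: subtree_size = 1 + 10
  _1: subtree_size = 1 + 8
    A: subtree_size = 1 + 0
    W: subtree_size = 1 + 0
    _2: subtree_size = 1 + 4
      J: subtree_size = 1 + 0
      E: subtree_size = 1 + 0
      P: subtree_size = 1 + 0
      U: subtree_size = 1 + 0
    T: subtree_size = 1 + 0
  H: subtree_size = 1 + 0
Total subtree size of _0: 11

Answer: 11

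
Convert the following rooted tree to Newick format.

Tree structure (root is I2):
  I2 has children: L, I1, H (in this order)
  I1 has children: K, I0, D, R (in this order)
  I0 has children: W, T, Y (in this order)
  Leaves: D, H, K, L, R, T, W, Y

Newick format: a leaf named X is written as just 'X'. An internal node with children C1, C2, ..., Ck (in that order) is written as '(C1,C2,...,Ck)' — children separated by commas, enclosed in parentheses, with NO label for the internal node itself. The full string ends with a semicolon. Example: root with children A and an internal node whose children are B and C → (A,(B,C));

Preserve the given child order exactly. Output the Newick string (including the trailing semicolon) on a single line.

internal I2 with children ['L', 'I1', 'H']
  leaf 'L' → 'L'
  internal I1 with children ['K', 'I0', 'D', 'R']
    leaf 'K' → 'K'
    internal I0 with children ['W', 'T', 'Y']
      leaf 'W' → 'W'
      leaf 'T' → 'T'
      leaf 'Y' → 'Y'
    → '(W,T,Y)'
    leaf 'D' → 'D'
    leaf 'R' → 'R'
  → '(K,(W,T,Y),D,R)'
  leaf 'H' → 'H'
→ '(L,(K,(W,T,Y),D,R),H)'
Final: (L,(K,(W,T,Y),D,R),H);

Answer: (L,(K,(W,T,Y),D,R),H);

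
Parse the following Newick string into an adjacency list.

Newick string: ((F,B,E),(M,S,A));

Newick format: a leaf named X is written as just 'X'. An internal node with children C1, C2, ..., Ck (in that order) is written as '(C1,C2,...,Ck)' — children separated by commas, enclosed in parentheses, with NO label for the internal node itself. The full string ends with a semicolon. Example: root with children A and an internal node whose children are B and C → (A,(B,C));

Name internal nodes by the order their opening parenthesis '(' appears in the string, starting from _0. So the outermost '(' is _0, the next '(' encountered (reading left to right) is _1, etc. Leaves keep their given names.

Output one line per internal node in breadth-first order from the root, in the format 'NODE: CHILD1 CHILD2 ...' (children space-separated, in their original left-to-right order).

Input: ((F,B,E),(M,S,A));
Scanning left-to-right, naming '(' by encounter order:
  pos 0: '(' -> open internal node _0 (depth 1)
  pos 1: '(' -> open internal node _1 (depth 2)
  pos 7: ')' -> close internal node _1 (now at depth 1)
  pos 9: '(' -> open internal node _2 (depth 2)
  pos 15: ')' -> close internal node _2 (now at depth 1)
  pos 16: ')' -> close internal node _0 (now at depth 0)
Total internal nodes: 3
BFS adjacency from root:
  _0: _1 _2
  _1: F B E
  _2: M S A

Answer: _0: _1 _2
_1: F B E
_2: M S A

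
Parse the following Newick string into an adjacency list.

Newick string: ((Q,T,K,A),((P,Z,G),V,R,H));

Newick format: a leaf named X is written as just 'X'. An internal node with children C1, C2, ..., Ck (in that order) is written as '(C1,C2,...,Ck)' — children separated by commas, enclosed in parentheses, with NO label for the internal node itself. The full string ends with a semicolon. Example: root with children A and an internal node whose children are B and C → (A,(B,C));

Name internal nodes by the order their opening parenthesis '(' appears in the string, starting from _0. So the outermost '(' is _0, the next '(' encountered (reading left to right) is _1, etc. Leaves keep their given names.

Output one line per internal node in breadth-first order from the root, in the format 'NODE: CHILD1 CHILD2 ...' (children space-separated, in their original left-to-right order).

Answer: _0: _1 _2
_1: Q T K A
_2: _3 V R H
_3: P Z G

Derivation:
Input: ((Q,T,K,A),((P,Z,G),V,R,H));
Scanning left-to-right, naming '(' by encounter order:
  pos 0: '(' -> open internal node _0 (depth 1)
  pos 1: '(' -> open internal node _1 (depth 2)
  pos 9: ')' -> close internal node _1 (now at depth 1)
  pos 11: '(' -> open internal node _2 (depth 2)
  pos 12: '(' -> open internal node _3 (depth 3)
  pos 18: ')' -> close internal node _3 (now at depth 2)
  pos 25: ')' -> close internal node _2 (now at depth 1)
  pos 26: ')' -> close internal node _0 (now at depth 0)
Total internal nodes: 4
BFS adjacency from root:
  _0: _1 _2
  _1: Q T K A
  _2: _3 V R H
  _3: P Z G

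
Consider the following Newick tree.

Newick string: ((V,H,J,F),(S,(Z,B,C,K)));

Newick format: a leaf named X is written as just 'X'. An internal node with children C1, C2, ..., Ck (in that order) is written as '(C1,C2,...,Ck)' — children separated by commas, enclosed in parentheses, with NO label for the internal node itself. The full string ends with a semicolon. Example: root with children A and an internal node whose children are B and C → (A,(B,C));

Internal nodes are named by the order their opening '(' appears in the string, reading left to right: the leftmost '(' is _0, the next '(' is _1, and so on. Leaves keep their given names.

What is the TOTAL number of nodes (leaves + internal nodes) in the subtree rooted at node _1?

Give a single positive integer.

Newick: ((V,H,J,F),(S,(Z,B,C,K)));
Locate _1: it is the '(' at position 1 (the 2nd '(' reading left to right).
Query: subtree rooted at _1
_1: subtree_size = 1 + 4
  V: subtree_size = 1 + 0
  H: subtree_size = 1 + 0
  J: subtree_size = 1 + 0
  F: subtree_size = 1 + 0
Total subtree size of _1: 5

Answer: 5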